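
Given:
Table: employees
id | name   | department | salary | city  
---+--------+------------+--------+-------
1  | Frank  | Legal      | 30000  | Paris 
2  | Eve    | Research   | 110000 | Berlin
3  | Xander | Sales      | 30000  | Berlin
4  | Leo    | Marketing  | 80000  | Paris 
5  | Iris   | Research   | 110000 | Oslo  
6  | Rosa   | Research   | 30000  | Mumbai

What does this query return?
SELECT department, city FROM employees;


Projecting columns: department, city

6 rows:
Legal, Paris
Research, Berlin
Sales, Berlin
Marketing, Paris
Research, Oslo
Research, Mumbai


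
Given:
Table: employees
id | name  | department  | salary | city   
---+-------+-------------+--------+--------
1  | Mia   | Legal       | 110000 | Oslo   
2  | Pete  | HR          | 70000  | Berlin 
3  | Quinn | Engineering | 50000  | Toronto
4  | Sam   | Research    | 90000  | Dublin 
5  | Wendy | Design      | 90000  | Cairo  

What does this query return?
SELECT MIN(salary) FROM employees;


Salaries: 110000, 70000, 50000, 90000, 90000
MIN = 50000

50000


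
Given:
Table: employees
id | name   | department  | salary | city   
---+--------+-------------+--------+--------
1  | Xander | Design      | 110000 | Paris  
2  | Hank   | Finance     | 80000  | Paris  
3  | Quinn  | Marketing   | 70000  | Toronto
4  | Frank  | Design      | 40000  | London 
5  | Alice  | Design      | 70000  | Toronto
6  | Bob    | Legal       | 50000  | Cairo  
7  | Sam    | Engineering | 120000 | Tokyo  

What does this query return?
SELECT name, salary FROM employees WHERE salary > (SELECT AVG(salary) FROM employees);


Subquery: AVG(salary) = 77142.86
Filtering: salary > 77142.86
  Xander (110000) -> MATCH
  Hank (80000) -> MATCH
  Sam (120000) -> MATCH


3 rows:
Xander, 110000
Hank, 80000
Sam, 120000


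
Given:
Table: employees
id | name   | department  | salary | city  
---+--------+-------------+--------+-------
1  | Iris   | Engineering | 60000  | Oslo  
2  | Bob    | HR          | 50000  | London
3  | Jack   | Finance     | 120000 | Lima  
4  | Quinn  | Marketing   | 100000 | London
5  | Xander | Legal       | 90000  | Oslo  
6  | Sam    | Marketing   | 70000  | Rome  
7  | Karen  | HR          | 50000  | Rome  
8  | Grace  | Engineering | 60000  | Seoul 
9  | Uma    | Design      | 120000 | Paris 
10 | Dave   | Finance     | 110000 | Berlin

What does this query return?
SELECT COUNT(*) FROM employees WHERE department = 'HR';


Counting rows where department = 'HR'
  Bob -> MATCH
  Karen -> MATCH


2


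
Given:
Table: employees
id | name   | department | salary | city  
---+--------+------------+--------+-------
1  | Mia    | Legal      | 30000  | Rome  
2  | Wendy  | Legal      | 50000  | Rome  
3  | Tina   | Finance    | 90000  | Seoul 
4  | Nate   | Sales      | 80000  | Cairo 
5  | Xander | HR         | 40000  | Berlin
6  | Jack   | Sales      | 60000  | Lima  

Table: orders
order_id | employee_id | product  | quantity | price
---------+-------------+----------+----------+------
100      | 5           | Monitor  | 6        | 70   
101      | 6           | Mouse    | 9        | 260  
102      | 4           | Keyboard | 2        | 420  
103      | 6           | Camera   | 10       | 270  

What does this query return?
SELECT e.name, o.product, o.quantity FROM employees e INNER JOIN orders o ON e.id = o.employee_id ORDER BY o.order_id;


Joining employees.id = orders.employee_id:
  employee Xander (id=5) -> order Monitor
  employee Jack (id=6) -> order Mouse
  employee Nate (id=4) -> order Keyboard
  employee Jack (id=6) -> order Camera


4 rows:
Xander, Monitor, 6
Jack, Mouse, 9
Nate, Keyboard, 2
Jack, Camera, 10


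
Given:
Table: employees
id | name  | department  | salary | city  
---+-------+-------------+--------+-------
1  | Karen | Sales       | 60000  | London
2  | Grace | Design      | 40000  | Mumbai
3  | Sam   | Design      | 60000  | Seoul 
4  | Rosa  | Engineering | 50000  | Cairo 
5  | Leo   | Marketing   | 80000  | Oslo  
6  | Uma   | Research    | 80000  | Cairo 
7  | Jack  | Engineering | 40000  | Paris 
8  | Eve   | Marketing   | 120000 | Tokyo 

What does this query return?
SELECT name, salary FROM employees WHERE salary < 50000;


Filtering: salary < 50000
Matching: 2 rows

2 rows:
Grace, 40000
Jack, 40000


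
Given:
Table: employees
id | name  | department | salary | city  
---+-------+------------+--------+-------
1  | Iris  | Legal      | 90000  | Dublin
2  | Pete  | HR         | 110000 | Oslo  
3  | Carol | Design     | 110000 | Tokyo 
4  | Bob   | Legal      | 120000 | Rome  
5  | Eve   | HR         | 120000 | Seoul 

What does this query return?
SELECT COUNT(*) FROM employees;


COUNT(*) counts all rows

5


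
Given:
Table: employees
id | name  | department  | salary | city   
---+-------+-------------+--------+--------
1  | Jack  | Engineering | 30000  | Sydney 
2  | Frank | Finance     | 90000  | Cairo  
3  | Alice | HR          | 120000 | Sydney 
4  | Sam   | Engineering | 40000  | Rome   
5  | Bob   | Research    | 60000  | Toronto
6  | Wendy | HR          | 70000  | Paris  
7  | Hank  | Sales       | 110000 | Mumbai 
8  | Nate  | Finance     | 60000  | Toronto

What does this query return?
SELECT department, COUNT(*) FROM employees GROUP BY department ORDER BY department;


Assigning each row to its department group:
  Jack -> Engineering
  Frank -> Finance
  Alice -> HR
  Sam -> Engineering
  Bob -> Research
  Wendy -> HR
  Hank -> Sales
  Nate -> Finance


5 groups:
Engineering, 2
Finance, 2
HR, 2
Research, 1
Sales, 1


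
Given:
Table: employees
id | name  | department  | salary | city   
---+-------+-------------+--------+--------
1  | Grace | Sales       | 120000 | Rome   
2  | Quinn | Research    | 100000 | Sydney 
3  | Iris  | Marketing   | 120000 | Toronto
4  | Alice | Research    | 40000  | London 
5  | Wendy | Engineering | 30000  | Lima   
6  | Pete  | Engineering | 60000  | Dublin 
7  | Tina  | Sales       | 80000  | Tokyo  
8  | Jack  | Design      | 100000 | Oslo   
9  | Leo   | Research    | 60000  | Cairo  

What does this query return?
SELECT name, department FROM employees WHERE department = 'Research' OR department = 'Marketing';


Filtering: department = 'Research' OR 'Marketing'
Matching: 4 rows

4 rows:
Quinn, Research
Iris, Marketing
Alice, Research
Leo, Research


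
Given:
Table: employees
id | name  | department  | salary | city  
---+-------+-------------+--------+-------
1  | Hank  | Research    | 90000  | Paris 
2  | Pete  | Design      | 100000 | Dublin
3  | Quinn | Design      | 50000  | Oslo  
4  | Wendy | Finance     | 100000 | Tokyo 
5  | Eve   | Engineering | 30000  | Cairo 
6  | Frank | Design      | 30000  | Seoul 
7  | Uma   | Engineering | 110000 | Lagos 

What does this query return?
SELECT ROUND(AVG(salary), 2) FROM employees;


SUM(salary) = 510000
COUNT = 7
ROUND(AVG, 2) = ROUND(510000 / 7, 2) = 72857.14

72857.14


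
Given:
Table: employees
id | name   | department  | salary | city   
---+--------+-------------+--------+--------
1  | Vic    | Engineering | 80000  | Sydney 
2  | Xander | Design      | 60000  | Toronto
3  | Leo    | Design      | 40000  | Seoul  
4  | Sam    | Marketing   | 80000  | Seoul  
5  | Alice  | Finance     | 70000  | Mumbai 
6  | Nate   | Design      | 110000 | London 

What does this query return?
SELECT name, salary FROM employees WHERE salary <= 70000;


Filtering: salary <= 70000
Matching: 3 rows

3 rows:
Xander, 60000
Leo, 40000
Alice, 70000


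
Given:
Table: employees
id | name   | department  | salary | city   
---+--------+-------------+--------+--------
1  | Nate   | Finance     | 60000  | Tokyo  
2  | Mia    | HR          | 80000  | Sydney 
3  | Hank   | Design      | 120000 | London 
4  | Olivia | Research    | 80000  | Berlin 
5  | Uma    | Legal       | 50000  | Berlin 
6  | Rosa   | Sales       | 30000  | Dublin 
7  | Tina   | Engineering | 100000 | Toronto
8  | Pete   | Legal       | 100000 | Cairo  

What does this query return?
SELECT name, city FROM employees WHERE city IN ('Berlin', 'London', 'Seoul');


Filtering: city IN ('Berlin', 'London', 'Seoul')
Matching: 3 rows

3 rows:
Hank, London
Olivia, Berlin
Uma, Berlin


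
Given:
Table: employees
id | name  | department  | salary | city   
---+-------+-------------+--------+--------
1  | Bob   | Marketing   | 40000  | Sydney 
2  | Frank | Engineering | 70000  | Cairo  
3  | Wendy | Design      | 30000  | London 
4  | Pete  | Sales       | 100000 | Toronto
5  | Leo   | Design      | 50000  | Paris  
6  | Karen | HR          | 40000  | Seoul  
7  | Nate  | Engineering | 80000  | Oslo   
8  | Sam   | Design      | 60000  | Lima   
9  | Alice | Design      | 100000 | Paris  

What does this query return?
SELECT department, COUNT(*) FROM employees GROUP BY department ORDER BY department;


Assigning each row to its department group:
  Bob -> Marketing
  Frank -> Engineering
  Wendy -> Design
  Pete -> Sales
  Leo -> Design
  Karen -> HR
  Nate -> Engineering
  Sam -> Design
  Alice -> Design


5 groups:
Design, 4
Engineering, 2
HR, 1
Marketing, 1
Sales, 1


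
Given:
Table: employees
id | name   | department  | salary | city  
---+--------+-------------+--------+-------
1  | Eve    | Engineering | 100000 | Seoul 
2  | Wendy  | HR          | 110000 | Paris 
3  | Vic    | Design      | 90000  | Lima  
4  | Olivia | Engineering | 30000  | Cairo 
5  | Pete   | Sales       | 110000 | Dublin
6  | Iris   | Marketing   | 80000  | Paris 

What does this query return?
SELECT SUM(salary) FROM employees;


SUM(salary) = 100000 + 110000 + 90000 + 30000 + 110000 + 80000 = 520000

520000


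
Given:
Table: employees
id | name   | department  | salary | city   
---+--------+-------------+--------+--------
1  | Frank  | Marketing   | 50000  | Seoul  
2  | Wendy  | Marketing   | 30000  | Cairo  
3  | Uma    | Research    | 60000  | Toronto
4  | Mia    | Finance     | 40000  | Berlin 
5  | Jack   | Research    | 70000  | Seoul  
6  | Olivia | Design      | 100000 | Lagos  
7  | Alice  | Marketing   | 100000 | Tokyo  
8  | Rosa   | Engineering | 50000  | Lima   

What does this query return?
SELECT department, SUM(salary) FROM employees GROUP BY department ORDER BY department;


Summing salary within each department:
  Design: 100000 = 100000
  Engineering: 50000 = 50000
  Finance: 40000 = 40000
  Marketing: 50000 + 30000 + 100000 = 180000
  Research: 60000 + 70000 = 130000


5 groups:
Design, 100000
Engineering, 50000
Finance, 40000
Marketing, 180000
Research, 130000


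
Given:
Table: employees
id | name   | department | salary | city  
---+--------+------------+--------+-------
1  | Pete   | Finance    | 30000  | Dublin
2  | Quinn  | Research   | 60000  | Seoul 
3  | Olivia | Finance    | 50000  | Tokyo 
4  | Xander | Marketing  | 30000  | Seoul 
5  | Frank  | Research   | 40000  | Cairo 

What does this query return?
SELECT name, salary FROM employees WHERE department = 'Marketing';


Filtering: department = 'Marketing'
Matching rows: 1

1 rows:
Xander, 30000


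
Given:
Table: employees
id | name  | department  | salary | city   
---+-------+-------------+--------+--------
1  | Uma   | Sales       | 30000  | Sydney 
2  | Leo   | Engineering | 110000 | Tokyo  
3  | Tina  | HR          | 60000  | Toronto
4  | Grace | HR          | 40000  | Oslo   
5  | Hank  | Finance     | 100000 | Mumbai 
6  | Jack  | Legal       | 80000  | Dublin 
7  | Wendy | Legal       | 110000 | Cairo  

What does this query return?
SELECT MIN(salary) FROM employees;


Salaries: 30000, 110000, 60000, 40000, 100000, 80000, 110000
MIN = 30000

30000


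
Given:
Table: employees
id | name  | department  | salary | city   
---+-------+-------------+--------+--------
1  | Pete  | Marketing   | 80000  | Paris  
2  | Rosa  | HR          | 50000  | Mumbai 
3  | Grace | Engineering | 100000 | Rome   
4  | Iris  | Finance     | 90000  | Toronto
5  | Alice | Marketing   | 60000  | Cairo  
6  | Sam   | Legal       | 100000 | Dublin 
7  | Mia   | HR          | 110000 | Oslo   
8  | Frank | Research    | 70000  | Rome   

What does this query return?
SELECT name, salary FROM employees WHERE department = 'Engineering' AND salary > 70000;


Filtering: department = 'Engineering' AND salary > 70000
Matching: 1 rows

1 rows:
Grace, 100000


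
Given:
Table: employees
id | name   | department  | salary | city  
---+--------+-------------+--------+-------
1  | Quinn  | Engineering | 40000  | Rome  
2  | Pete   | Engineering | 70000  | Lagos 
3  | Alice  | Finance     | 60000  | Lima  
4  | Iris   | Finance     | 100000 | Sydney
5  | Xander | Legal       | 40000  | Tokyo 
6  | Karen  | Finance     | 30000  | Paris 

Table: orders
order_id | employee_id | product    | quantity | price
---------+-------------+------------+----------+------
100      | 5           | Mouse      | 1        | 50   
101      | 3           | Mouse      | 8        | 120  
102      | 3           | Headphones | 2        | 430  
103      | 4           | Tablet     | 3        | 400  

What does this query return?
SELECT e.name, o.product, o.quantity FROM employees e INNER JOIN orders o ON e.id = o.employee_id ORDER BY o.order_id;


Joining employees.id = orders.employee_id:
  employee Xander (id=5) -> order Mouse
  employee Alice (id=3) -> order Mouse
  employee Alice (id=3) -> order Headphones
  employee Iris (id=4) -> order Tablet


4 rows:
Xander, Mouse, 1
Alice, Mouse, 8
Alice, Headphones, 2
Iris, Tablet, 3


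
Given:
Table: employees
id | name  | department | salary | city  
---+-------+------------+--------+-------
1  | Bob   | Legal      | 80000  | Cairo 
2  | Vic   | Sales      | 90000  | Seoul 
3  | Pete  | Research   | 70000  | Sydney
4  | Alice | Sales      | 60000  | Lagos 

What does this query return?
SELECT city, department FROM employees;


Projecting columns: city, department

4 rows:
Cairo, Legal
Seoul, Sales
Sydney, Research
Lagos, Sales


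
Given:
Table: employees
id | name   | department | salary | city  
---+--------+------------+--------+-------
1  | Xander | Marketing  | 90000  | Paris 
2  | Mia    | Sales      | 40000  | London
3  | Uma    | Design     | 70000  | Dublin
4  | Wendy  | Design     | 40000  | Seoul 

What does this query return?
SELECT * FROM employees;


SELECT * returns all 4 rows with all columns

4 rows:
1, Xander, Marketing, 90000, Paris
2, Mia, Sales, 40000, London
3, Uma, Design, 70000, Dublin
4, Wendy, Design, 40000, Seoul


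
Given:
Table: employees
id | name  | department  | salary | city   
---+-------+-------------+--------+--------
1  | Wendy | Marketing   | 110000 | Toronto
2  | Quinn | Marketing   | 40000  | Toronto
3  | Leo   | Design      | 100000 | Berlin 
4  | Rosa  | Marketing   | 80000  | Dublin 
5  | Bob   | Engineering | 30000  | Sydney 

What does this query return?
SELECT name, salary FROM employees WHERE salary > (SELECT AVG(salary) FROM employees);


Subquery: AVG(salary) = 72000.0
Filtering: salary > 72000.0
  Wendy (110000) -> MATCH
  Leo (100000) -> MATCH
  Rosa (80000) -> MATCH


3 rows:
Wendy, 110000
Leo, 100000
Rosa, 80000


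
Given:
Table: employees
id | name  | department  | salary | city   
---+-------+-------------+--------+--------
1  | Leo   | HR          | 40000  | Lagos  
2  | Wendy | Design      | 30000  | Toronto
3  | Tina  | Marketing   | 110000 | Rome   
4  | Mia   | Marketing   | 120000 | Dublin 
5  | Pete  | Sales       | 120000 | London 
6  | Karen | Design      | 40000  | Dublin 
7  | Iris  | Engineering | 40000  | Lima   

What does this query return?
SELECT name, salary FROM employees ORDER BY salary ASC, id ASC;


Sorting by salary ASC, then id ASC for ties

7 rows:
Wendy, 30000
Leo, 40000
Karen, 40000
Iris, 40000
Tina, 110000
Mia, 120000
Pete, 120000


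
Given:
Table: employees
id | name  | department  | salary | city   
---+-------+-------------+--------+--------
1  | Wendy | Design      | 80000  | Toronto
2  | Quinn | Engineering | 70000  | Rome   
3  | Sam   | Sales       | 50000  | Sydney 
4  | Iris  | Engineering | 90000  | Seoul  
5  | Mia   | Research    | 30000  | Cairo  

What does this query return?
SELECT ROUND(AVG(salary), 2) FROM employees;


SUM(salary) = 320000
COUNT = 5
ROUND(AVG, 2) = ROUND(320000 / 5, 2) = 64000.0

64000.0


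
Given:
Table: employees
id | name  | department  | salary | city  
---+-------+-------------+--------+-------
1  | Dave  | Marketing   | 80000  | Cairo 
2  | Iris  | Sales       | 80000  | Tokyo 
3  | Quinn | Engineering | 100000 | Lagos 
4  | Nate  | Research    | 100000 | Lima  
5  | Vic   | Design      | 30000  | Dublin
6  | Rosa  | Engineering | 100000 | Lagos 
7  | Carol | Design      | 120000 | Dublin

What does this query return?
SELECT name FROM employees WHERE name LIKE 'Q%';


LIKE 'Q%' matches names starting with 'Q'
Matching: 1

1 rows:
Quinn


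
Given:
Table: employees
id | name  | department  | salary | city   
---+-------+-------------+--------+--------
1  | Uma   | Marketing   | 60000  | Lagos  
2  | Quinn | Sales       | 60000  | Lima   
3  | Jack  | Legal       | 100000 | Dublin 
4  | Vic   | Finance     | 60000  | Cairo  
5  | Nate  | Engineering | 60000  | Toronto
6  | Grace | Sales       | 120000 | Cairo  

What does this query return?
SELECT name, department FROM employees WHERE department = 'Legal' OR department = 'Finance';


Filtering: department = 'Legal' OR 'Finance'
Matching: 2 rows

2 rows:
Jack, Legal
Vic, Finance


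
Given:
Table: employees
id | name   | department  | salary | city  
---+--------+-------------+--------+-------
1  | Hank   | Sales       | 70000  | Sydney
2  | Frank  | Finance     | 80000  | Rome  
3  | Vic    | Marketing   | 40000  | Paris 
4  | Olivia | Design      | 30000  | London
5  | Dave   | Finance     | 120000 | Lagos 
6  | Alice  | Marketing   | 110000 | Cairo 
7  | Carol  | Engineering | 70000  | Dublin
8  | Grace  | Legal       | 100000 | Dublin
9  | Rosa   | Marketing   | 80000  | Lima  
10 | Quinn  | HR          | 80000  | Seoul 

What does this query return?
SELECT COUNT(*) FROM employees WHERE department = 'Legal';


Counting rows where department = 'Legal'
  Grace -> MATCH


1


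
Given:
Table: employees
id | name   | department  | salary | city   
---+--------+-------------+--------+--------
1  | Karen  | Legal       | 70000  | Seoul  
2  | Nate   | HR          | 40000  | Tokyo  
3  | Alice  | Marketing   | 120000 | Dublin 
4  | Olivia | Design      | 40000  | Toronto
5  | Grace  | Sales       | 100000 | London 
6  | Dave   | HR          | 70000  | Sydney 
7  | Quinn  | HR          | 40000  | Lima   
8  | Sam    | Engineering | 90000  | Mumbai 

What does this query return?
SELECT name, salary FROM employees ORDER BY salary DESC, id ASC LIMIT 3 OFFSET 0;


Sort by salary DESC (id ASC tiebreak), then skip 0 and take 3
Rows 1 through 3

3 rows:
Alice, 120000
Grace, 100000
Sam, 90000


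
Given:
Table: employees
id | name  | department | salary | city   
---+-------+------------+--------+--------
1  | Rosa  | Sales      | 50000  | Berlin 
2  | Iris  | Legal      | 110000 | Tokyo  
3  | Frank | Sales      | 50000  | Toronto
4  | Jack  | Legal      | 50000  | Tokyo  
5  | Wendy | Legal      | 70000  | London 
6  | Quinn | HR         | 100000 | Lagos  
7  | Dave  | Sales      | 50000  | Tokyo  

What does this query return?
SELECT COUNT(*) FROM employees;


COUNT(*) counts all rows

7


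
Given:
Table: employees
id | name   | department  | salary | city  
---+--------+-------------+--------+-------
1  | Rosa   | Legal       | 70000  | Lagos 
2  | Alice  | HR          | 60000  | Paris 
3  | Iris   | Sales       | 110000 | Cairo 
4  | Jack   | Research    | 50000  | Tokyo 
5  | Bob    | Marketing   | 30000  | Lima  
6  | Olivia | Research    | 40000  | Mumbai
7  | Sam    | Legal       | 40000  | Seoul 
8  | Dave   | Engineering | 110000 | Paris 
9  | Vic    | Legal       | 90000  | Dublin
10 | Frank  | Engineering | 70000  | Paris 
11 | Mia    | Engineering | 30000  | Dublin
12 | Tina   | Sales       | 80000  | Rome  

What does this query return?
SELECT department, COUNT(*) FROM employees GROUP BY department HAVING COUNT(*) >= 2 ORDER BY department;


Groups with count >= 2:
  Engineering: 3 -> PASS
  Legal: 3 -> PASS
  Research: 2 -> PASS
  Sales: 2 -> PASS
  HR: 1 -> filtered out
  Marketing: 1 -> filtered out


4 groups:
Engineering, 3
Legal, 3
Research, 2
Sales, 2


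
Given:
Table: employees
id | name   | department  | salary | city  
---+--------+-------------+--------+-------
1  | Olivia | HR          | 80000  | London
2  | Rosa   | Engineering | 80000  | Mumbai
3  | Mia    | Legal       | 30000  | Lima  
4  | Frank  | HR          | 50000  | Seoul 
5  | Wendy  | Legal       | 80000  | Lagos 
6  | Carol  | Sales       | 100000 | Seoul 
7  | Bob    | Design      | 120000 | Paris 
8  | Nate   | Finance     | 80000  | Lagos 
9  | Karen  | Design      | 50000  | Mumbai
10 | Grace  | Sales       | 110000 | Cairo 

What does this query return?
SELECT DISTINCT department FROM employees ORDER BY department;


All 'department' values (row order): HR, Engineering, Legal, HR, Legal, Sales, Design, Finance, Design, Sales
Removing duplicates leaves 6 unique value(s).

6 values:
Design
Engineering
Finance
HR
Legal
Sales


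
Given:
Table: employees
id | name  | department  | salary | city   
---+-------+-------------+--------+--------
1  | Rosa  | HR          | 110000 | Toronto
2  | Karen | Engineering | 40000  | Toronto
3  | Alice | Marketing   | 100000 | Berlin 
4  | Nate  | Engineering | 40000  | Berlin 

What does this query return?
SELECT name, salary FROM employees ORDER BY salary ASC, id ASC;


Sorting by salary ASC, then id ASC for ties

4 rows:
Karen, 40000
Nate, 40000
Alice, 100000
Rosa, 110000


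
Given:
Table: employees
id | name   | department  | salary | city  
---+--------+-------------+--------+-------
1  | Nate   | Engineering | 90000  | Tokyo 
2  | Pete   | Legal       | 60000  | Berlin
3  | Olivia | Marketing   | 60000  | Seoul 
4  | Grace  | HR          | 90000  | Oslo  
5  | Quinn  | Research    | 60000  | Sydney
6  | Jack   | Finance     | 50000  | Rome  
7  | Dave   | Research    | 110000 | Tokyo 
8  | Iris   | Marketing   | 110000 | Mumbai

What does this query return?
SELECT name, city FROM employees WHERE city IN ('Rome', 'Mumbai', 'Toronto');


Filtering: city IN ('Rome', 'Mumbai', 'Toronto')
Matching: 2 rows

2 rows:
Jack, Rome
Iris, Mumbai


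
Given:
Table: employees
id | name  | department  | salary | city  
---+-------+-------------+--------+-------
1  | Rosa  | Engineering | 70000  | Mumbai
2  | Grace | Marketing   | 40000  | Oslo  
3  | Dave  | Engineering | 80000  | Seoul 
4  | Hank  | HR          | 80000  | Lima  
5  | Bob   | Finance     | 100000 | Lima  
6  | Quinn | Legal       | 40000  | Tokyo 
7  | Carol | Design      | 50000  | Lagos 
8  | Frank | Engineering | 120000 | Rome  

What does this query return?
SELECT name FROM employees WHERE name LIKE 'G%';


LIKE 'G%' matches names starting with 'G'
Matching: 1

1 rows:
Grace


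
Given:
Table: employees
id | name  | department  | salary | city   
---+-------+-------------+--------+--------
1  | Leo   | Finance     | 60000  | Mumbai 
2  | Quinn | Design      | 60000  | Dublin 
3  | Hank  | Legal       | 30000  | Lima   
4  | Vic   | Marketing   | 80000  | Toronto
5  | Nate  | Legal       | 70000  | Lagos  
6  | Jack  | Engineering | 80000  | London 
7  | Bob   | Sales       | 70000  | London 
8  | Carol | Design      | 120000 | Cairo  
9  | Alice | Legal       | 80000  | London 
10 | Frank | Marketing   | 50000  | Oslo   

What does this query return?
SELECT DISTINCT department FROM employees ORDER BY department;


All 'department' values (row order): Finance, Design, Legal, Marketing, Legal, Engineering, Sales, Design, Legal, Marketing
Removing duplicates leaves 6 unique value(s).

6 values:
Design
Engineering
Finance
Legal
Marketing
Sales


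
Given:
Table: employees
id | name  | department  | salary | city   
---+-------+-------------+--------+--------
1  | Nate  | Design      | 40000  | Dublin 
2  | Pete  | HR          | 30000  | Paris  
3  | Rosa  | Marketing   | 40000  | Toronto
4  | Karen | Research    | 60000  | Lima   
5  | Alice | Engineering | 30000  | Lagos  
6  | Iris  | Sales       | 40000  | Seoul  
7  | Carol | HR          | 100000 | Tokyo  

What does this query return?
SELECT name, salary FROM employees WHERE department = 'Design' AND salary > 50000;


Filtering: department = 'Design' AND salary > 50000
Matching: 0 rows

Empty result set (0 rows)


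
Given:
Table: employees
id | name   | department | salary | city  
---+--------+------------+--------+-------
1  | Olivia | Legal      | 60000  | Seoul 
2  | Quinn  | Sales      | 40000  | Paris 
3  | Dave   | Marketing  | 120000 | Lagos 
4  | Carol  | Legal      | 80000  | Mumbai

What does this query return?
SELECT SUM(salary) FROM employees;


SUM(salary) = 60000 + 40000 + 120000 + 80000 = 300000

300000


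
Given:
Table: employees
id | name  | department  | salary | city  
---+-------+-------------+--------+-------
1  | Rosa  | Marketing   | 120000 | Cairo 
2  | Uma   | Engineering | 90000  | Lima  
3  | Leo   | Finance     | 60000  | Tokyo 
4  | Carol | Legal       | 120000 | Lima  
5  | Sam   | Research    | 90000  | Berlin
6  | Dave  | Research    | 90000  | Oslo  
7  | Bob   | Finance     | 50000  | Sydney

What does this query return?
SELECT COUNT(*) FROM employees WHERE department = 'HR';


Counting rows where department = 'HR'


0


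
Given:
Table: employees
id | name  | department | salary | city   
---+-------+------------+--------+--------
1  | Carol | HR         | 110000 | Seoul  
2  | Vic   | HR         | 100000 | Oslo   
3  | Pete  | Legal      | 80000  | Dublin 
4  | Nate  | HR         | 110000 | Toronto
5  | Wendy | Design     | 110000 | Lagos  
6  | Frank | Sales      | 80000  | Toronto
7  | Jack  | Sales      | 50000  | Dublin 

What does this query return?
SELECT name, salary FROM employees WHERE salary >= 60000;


Filtering: salary >= 60000
Matching: 6 rows

6 rows:
Carol, 110000
Vic, 100000
Pete, 80000
Nate, 110000
Wendy, 110000
Frank, 80000


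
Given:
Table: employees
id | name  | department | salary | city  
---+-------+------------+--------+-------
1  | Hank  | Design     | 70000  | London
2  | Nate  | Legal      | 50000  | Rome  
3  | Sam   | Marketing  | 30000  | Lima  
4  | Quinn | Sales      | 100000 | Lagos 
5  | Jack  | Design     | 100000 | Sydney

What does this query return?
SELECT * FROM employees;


SELECT * returns all 5 rows with all columns

5 rows:
1, Hank, Design, 70000, London
2, Nate, Legal, 50000, Rome
3, Sam, Marketing, 30000, Lima
4, Quinn, Sales, 100000, Lagos
5, Jack, Design, 100000, Sydney


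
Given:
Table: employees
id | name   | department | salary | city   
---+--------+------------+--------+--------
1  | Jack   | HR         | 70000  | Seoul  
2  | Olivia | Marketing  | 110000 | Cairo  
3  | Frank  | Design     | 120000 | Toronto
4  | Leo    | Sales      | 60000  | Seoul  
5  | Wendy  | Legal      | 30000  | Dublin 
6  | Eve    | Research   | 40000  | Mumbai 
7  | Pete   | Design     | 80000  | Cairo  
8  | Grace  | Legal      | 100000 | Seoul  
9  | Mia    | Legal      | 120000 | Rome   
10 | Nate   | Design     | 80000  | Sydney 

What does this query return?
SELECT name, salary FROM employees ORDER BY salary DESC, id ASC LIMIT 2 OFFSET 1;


Sort by salary DESC (id ASC tiebreak), then skip 1 and take 2
Rows 2 through 3

2 rows:
Mia, 120000
Olivia, 110000


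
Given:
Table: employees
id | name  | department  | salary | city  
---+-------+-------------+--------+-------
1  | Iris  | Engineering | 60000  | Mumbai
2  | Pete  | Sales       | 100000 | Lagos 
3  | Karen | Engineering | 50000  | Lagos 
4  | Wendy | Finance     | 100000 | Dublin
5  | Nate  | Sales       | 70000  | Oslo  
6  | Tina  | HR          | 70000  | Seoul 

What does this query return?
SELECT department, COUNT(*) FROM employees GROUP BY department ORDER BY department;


Assigning each row to its department group:
  Iris -> Engineering
  Pete -> Sales
  Karen -> Engineering
  Wendy -> Finance
  Nate -> Sales
  Tina -> HR


4 groups:
Engineering, 2
Finance, 1
HR, 1
Sales, 2


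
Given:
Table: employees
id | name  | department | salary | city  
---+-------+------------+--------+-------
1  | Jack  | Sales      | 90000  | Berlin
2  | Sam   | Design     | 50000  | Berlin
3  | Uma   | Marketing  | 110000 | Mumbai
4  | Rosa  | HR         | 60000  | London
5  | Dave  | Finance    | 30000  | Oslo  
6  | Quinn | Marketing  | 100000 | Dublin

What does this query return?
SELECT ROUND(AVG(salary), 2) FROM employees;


SUM(salary) = 440000
COUNT = 6
ROUND(AVG, 2) = ROUND(440000 / 6, 2) = 73333.33

73333.33


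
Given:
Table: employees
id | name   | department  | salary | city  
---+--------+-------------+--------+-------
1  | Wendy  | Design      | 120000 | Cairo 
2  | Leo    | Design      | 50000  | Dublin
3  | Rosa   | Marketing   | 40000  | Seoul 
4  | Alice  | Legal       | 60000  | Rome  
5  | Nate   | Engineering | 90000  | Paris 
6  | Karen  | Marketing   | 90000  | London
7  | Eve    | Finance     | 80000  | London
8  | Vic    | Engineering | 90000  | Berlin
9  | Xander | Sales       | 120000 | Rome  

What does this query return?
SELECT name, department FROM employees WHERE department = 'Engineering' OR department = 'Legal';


Filtering: department = 'Engineering' OR 'Legal'
Matching: 3 rows

3 rows:
Alice, Legal
Nate, Engineering
Vic, Engineering


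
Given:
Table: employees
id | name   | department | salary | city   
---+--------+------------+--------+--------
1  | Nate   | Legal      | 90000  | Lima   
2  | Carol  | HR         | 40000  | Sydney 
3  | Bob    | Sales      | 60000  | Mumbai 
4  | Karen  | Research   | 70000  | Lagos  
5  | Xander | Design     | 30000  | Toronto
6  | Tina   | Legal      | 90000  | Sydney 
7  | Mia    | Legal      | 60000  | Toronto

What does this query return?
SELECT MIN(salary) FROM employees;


Salaries: 90000, 40000, 60000, 70000, 30000, 90000, 60000
MIN = 30000

30000


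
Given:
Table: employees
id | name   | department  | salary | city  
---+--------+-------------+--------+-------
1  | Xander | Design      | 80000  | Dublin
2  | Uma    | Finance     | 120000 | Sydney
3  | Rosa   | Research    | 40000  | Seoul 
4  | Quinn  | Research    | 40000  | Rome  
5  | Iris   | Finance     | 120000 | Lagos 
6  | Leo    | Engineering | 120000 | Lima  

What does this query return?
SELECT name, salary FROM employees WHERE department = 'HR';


Filtering: department = 'HR'
Matching rows: 0

Empty result set (0 rows)


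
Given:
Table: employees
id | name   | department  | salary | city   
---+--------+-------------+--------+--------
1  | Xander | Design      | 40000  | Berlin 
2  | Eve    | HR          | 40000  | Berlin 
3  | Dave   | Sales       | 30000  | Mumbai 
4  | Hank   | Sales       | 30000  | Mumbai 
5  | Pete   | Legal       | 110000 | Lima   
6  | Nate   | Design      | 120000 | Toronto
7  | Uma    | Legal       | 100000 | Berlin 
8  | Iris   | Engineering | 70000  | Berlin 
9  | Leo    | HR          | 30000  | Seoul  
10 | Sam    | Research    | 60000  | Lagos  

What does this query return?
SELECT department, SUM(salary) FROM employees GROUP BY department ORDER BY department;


Summing salary within each department:
  Design: 40000 + 120000 = 160000
  Engineering: 70000 = 70000
  HR: 40000 + 30000 = 70000
  Legal: 110000 + 100000 = 210000
  Research: 60000 = 60000
  Sales: 30000 + 30000 = 60000


6 groups:
Design, 160000
Engineering, 70000
HR, 70000
Legal, 210000
Research, 60000
Sales, 60000


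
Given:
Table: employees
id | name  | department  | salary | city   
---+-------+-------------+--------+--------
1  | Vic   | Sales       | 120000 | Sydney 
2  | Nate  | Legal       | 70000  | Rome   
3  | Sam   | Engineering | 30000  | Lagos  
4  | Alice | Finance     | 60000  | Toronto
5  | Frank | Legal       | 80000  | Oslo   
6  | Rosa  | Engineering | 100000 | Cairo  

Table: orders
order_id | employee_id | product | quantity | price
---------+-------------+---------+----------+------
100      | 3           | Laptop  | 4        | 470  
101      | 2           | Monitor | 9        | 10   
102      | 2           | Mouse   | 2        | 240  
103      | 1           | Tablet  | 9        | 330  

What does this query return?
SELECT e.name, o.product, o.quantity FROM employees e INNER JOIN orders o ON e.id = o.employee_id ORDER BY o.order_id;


Joining employees.id = orders.employee_id:
  employee Sam (id=3) -> order Laptop
  employee Nate (id=2) -> order Monitor
  employee Nate (id=2) -> order Mouse
  employee Vic (id=1) -> order Tablet


4 rows:
Sam, Laptop, 4
Nate, Monitor, 9
Nate, Mouse, 2
Vic, Tablet, 9


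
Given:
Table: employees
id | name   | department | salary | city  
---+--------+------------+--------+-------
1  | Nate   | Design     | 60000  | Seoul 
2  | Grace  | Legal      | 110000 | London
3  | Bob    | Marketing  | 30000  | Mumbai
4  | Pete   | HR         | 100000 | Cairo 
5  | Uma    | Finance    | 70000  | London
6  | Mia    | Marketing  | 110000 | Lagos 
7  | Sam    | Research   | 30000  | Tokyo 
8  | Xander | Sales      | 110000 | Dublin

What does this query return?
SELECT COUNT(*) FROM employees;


COUNT(*) counts all rows

8


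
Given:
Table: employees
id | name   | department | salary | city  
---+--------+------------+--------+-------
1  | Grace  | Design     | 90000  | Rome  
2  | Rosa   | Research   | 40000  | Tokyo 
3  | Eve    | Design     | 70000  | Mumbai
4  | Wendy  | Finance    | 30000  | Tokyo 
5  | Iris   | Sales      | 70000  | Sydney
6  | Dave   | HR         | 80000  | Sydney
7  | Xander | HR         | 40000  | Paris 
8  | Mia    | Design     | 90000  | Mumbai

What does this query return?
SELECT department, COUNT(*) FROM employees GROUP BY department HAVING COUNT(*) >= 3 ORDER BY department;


Groups with count >= 3:
  Design: 3 -> PASS
  Finance: 1 -> filtered out
  HR: 2 -> filtered out
  Research: 1 -> filtered out
  Sales: 1 -> filtered out


1 groups:
Design, 3


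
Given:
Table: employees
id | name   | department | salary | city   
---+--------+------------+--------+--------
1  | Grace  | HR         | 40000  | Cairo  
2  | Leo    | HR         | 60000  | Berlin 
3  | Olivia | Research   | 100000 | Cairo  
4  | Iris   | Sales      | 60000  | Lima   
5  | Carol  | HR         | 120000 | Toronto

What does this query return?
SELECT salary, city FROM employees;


Projecting columns: salary, city

5 rows:
40000, Cairo
60000, Berlin
100000, Cairo
60000, Lima
120000, Toronto


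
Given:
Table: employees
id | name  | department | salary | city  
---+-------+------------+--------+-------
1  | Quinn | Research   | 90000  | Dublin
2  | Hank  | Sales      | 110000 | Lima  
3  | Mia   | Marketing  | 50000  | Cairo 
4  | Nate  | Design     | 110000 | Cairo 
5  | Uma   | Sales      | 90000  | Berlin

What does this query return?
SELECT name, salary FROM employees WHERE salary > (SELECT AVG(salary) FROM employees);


Subquery: AVG(salary) = 90000.0
Filtering: salary > 90000.0
  Hank (110000) -> MATCH
  Nate (110000) -> MATCH


2 rows:
Hank, 110000
Nate, 110000


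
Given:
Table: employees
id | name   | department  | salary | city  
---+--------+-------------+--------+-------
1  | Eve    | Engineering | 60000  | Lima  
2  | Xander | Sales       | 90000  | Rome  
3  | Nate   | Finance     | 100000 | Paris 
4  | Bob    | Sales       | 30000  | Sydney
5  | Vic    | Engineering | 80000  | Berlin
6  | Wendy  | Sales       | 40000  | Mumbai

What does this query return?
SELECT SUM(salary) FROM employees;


SUM(salary) = 60000 + 90000 + 100000 + 30000 + 80000 + 40000 = 400000

400000


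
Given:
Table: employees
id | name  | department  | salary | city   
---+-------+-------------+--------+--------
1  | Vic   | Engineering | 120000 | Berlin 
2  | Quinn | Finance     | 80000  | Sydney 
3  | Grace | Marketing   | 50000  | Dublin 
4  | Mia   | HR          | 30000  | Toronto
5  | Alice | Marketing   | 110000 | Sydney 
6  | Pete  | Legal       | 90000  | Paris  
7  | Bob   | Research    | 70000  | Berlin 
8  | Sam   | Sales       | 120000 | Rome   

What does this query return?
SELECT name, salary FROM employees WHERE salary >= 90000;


Filtering: salary >= 90000
Matching: 4 rows

4 rows:
Vic, 120000
Alice, 110000
Pete, 90000
Sam, 120000


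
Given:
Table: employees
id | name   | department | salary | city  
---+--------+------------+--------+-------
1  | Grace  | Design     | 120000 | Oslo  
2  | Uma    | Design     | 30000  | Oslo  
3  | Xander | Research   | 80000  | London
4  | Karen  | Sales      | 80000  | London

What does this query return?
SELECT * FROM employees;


SELECT * returns all 4 rows with all columns

4 rows:
1, Grace, Design, 120000, Oslo
2, Uma, Design, 30000, Oslo
3, Xander, Research, 80000, London
4, Karen, Sales, 80000, London


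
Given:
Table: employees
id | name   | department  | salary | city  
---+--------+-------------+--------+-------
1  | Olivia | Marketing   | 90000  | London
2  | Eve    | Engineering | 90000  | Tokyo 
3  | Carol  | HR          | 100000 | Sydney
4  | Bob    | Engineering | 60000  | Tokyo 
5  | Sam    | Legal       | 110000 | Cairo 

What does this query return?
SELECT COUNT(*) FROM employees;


COUNT(*) counts all rows

5


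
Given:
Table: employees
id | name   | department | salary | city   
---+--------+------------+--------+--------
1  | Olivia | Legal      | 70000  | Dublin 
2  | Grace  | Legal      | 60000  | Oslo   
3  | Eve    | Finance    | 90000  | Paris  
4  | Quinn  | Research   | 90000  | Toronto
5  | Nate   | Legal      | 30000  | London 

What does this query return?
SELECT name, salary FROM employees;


Projecting columns: name, salary

5 rows:
Olivia, 70000
Grace, 60000
Eve, 90000
Quinn, 90000
Nate, 30000


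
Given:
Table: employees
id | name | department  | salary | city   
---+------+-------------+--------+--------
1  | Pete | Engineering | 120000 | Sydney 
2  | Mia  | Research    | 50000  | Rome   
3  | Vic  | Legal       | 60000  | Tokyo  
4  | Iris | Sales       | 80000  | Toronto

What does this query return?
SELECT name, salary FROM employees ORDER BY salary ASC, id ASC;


Sorting by salary ASC, then id ASC for ties

4 rows:
Mia, 50000
Vic, 60000
Iris, 80000
Pete, 120000


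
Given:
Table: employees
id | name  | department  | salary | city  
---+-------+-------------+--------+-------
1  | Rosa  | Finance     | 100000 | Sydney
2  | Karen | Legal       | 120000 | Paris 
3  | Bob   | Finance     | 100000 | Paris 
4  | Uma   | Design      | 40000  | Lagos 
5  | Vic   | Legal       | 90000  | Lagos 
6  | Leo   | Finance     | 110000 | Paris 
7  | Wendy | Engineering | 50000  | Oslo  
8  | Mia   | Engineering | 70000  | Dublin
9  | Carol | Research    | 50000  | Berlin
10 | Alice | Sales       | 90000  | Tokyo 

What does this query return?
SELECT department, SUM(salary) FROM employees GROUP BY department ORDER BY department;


Summing salary within each department:
  Design: 40000 = 40000
  Engineering: 50000 + 70000 = 120000
  Finance: 100000 + 100000 + 110000 = 310000
  Legal: 120000 + 90000 = 210000
  Research: 50000 = 50000
  Sales: 90000 = 90000


6 groups:
Design, 40000
Engineering, 120000
Finance, 310000
Legal, 210000
Research, 50000
Sales, 90000


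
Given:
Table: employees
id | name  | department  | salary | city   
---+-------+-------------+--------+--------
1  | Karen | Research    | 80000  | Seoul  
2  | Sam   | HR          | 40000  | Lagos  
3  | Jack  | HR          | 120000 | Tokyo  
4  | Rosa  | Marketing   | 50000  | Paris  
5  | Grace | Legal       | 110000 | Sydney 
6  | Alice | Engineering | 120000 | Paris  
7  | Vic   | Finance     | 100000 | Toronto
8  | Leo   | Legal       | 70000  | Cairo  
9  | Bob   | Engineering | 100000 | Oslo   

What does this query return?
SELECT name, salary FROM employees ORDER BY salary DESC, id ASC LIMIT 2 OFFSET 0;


Sort by salary DESC (id ASC tiebreak), then skip 0 and take 2
Rows 1 through 2

2 rows:
Jack, 120000
Alice, 120000


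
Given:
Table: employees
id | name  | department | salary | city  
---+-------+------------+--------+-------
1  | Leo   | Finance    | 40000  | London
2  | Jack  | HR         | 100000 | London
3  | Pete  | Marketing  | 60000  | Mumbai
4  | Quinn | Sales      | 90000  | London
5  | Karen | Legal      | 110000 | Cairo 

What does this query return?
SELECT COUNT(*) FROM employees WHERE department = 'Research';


Counting rows where department = 'Research'


0
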